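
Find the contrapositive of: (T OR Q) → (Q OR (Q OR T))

Contrapositive: NOT (Q OR (Q OR T)) → NOT (T OR Q)
Note: A statement and its contrapositive are logically equivalent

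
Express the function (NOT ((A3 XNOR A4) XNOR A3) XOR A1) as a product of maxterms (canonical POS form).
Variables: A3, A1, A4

ΠM(1, 2, 5, 6) = (A3 OR A1 OR NOT A4) AND (A3 OR NOT A1 OR A4) AND (NOT A3 OR A1 OR NOT A4) AND (NOT A3 OR NOT A1 OR A4)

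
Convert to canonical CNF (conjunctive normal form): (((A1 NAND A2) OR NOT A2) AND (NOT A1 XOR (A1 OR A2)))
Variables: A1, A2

(A1 OR NOT A2) AND (NOT A1 OR NOT A2)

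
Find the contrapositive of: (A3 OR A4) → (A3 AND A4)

Contrapositive: NOT (A3 AND A4) → NOT (A3 OR A4)
Note: A statement and its contrapositive are logically equivalent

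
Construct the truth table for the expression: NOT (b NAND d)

b | d | Output
--------------
0 | 0 | 0
0 | 1 | 0
1 | 0 | 0
1 | 1 | 1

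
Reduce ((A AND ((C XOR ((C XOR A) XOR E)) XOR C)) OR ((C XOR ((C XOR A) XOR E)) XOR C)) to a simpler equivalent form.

By absorption (E OR (E AND v) = E) then XOR self-cancellation ((E XOR v) XOR v = E):
= ((C XOR A) XOR E)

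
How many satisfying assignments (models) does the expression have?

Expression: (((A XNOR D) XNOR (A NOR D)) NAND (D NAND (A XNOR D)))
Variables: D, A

Satisfying assignments: (1,1)
Count: 1 out of 4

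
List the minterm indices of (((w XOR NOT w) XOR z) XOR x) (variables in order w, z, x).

Σm(0, 3, 4, 7) = (NOT w AND NOT z AND NOT x) OR (NOT w AND z AND x) OR (w AND NOT z AND NOT x) OR (w AND z AND x)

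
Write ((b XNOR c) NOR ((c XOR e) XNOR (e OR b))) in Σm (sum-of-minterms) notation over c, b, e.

Σm(2, 4, 5) = (NOT c AND b AND NOT e) OR (c AND NOT b AND NOT e) OR (c AND NOT b AND e)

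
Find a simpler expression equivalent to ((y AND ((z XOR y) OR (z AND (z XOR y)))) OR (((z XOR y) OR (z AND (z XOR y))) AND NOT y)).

By distribution ((E AND v) OR (E AND NOT v) = E) then absorption (E OR (E AND v) = E):
= (z XOR y)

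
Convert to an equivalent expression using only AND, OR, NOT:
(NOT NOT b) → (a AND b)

NOT b OR (a AND b)
(Implication elimination: A → B = NOT A OR B)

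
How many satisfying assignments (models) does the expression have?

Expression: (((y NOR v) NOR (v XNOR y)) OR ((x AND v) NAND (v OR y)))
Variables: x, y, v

Satisfying assignments: (0,0,0), (0,0,1), (0,1,0), (0,1,1), (1,0,0), (1,0,1), (1,1,0)
Count: 7 out of 8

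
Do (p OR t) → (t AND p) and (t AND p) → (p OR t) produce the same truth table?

No, Converse is not equivalent to original (counterexample: p=0, t=1)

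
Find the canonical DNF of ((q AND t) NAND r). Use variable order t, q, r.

(NOT t AND NOT q AND NOT r) OR (NOT t AND NOT q AND r) OR (NOT t AND q AND NOT r) OR (NOT t AND q AND r) OR (t AND NOT q AND NOT r) OR (t AND NOT q AND r) OR (t AND q AND NOT r)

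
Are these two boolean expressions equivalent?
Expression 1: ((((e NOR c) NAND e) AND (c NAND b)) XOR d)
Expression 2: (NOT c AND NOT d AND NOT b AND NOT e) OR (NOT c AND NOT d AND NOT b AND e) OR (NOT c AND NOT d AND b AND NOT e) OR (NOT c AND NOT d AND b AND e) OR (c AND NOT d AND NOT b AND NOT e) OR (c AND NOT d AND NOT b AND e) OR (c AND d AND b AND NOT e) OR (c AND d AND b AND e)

Yes, they are equivalent — the two output columns agree on all 16 assignments:
c | d | b | e | Expression 1 | Expression 2
-------------------------------------------
0 | 0 | 0 | 0 | 1 | 1
0 | 0 | 0 | 1 | 1 | 1
0 | 0 | 1 | 0 | 1 | 1
0 | 0 | 1 | 1 | 1 | 1
0 | 1 | 0 | 0 | 0 | 0
0 | 1 | 0 | 1 | 0 | 0
0 | 1 | 1 | 0 | 0 | 0
0 | 1 | 1 | 1 | 0 | 0
1 | 0 | 0 | 0 | 1 | 1
1 | 0 | 0 | 1 | 1 | 1
1 | 0 | 1 | 0 | 0 | 0
1 | 0 | 1 | 1 | 0 | 0
1 | 1 | 0 | 0 | 0 | 0
1 | 1 | 0 | 1 | 0 | 0
1 | 1 | 1 | 0 | 1 | 1
1 | 1 | 1 | 1 | 1 | 1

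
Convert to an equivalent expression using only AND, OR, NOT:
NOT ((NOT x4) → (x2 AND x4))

(NOT x4) AND NOT (x2 AND x4)
(Negated implication: NOT(A → B) = A AND NOT B)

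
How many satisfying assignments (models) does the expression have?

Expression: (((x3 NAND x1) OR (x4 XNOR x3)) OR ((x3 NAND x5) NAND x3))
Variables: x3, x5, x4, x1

Satisfying assignments: (0,0,0,0), (0,0,0,1), (0,0,1,0), (0,0,1,1), (0,1,0,0), (0,1,0,1), (0,1,1,0), (0,1,1,1), (1,0,0,0), (1,0,1,0), (1,0,1,1), (1,1,0,0), (1,1,0,1), (1,1,1,0), (1,1,1,1)
Count: 15 out of 16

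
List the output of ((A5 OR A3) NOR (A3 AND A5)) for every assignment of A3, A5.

A3 | A5 | Output
----------------
0 | 0 | 1
0 | 1 | 0
1 | 0 | 0
1 | 1 | 0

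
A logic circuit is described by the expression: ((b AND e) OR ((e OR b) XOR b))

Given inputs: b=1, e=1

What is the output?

Substituting: ((1 AND 1) OR ((1 OR 1) XOR 1))
= 1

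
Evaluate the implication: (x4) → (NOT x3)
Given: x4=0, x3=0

Antecedent (x4) = 0; consequent (NOT x3) = 1.
0 → 1 = 1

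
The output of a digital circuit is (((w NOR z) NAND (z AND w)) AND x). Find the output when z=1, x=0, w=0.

Substituting: (((0 NOR 1) NAND (1 AND 0)) AND 0)
= 0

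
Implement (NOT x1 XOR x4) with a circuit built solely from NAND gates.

(((x1 NAND x1) NAND ((x1 NAND x1) NAND x4)) NAND (x4 NAND ((x1 NAND x1) NAND x4)))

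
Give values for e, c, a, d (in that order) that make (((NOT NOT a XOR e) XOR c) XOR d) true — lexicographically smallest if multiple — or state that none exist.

e=0, c=0, a=0, d=1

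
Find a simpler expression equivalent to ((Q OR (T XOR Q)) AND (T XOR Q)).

By absorption (E AND (E OR v) = E):
= (T XOR Q)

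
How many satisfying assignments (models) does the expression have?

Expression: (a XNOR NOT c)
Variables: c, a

Satisfying assignments: (0,1), (1,0)
Count: 2 out of 4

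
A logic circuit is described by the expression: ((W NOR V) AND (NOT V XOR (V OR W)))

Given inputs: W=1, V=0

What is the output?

Substituting: ((1 NOR 0) AND (NOT 0 XOR (0 OR 1)))
= 0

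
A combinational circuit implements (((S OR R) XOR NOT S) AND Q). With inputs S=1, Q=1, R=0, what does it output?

Substituting: (((1 OR 0) XOR NOT 1) AND 1)
= 1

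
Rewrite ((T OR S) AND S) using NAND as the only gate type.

((((T NAND T) NAND (S NAND S)) NAND S) NAND (((T NAND T) NAND (S NAND S)) NAND S))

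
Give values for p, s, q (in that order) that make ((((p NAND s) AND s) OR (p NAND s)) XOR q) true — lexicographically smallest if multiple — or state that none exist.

p=0, s=0, q=0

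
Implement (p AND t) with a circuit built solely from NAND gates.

((p NAND t) NAND (p NAND t))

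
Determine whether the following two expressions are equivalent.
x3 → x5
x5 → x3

No, Converse is not equivalent to original (counterexample: x3=0, x5=1)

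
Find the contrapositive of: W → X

Contrapositive: NOT X → NOT W
Note: A statement and its contrapositive are logically equivalent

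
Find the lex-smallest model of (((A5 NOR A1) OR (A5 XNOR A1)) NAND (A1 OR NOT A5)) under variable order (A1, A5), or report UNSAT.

A1=0, A5=1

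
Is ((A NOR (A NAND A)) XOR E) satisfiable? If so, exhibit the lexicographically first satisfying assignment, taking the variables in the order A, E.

A=0, E=1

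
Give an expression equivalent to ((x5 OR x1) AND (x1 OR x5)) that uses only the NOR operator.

((((x5 NOR x1) NOR (x5 NOR x1)) NOR ((x5 NOR x1) NOR (x5 NOR x1))) NOR (((x1 NOR x5) NOR (x1 NOR x5)) NOR ((x1 NOR x5) NOR (x1 NOR x5))))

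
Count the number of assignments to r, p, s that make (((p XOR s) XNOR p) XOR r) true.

Satisfying assignments: (0,0,0), (0,1,0), (1,0,1), (1,1,1)
Count: 4 out of 8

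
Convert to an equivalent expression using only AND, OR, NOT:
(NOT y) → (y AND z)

y OR (y AND z)
(Implication elimination: A → B = NOT A OR B)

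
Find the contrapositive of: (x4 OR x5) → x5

Contrapositive: NOT x5 → NOT (x4 OR x5)
Note: A statement and its contrapositive are logically equivalent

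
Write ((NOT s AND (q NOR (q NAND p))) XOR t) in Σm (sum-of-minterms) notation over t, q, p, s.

Σm(8, 9, 10, 11, 12, 13, 14, 15) = (t AND NOT q AND NOT p AND NOT s) OR (t AND NOT q AND NOT p AND s) OR (t AND NOT q AND p AND NOT s) OR (t AND NOT q AND p AND s) OR (t AND q AND NOT p AND NOT s) OR (t AND q AND NOT p AND s) OR (t AND q AND p AND NOT s) OR (t AND q AND p AND s)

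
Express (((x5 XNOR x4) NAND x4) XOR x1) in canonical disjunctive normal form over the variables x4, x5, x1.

(NOT x4 AND NOT x5 AND NOT x1) OR (NOT x4 AND x5 AND NOT x1) OR (x4 AND NOT x5 AND NOT x1) OR (x4 AND x5 AND x1)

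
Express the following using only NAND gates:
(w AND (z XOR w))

((w NAND ((z NAND (z NAND w)) NAND (w NAND (z NAND w)))) NAND (w NAND ((z NAND (z NAND w)) NAND (w NAND (z NAND w)))))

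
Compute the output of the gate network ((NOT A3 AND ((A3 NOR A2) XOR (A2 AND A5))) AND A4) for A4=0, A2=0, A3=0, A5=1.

Substituting: ((NOT 0 AND ((0 NOR 0) XOR (0 AND 1))) AND 0)
= 0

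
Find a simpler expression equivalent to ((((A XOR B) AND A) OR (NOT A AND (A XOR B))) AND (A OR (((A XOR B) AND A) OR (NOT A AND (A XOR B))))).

By absorption (E AND (E OR v) = E) then distribution ((E AND v) OR (E AND NOT v) = E):
= (A XOR B)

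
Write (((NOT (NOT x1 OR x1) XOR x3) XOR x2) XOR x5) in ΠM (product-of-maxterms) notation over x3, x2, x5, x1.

ΠM(0, 1, 6, 7, 10, 11, 12, 13) = (x3 OR x2 OR x5 OR x1) AND (x3 OR x2 OR x5 OR NOT x1) AND (x3 OR NOT x2 OR NOT x5 OR x1) AND (x3 OR NOT x2 OR NOT x5 OR NOT x1) AND (NOT x3 OR x2 OR NOT x5 OR x1) AND (NOT x3 OR x2 OR NOT x5 OR NOT x1) AND (NOT x3 OR NOT x2 OR x5 OR x1) AND (NOT x3 OR NOT x2 OR x5 OR NOT x1)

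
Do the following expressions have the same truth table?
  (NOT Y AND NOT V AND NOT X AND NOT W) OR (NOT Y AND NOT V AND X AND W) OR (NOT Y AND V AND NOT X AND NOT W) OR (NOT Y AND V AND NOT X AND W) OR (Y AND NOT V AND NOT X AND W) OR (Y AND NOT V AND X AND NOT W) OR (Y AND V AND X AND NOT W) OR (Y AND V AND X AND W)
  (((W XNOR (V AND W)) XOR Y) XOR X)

Yes, they are equivalent — the two output columns agree on all 16 assignments:
Y | V | X | W | Expression 1 | Expression 2
-------------------------------------------
0 | 0 | 0 | 0 | 1 | 1
0 | 0 | 0 | 1 | 0 | 0
0 | 0 | 1 | 0 | 0 | 0
0 | 0 | 1 | 1 | 1 | 1
0 | 1 | 0 | 0 | 1 | 1
0 | 1 | 0 | 1 | 1 | 1
0 | 1 | 1 | 0 | 0 | 0
0 | 1 | 1 | 1 | 0 | 0
1 | 0 | 0 | 0 | 0 | 0
1 | 0 | 0 | 1 | 1 | 1
1 | 0 | 1 | 0 | 1 | 1
1 | 0 | 1 | 1 | 0 | 0
1 | 1 | 0 | 0 | 0 | 0
1 | 1 | 0 | 1 | 0 | 0
1 | 1 | 1 | 0 | 1 | 1
1 | 1 | 1 | 1 | 1 | 1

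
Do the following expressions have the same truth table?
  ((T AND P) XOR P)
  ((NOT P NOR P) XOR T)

No. Counterexample: with P=0, T=1, Expression 1 = 0 but Expression 2 = 1.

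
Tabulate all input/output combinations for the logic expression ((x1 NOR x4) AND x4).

x1 | x4 | Output
----------------
0 | 0 | 0
0 | 1 | 0
1 | 0 | 0
1 | 1 | 0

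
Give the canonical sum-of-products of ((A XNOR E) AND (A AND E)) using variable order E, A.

Σm(3) = (E AND A)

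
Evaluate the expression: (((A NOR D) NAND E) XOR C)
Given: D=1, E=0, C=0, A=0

Substituting: (((0 NOR 1) NAND 0) XOR 0)
= 1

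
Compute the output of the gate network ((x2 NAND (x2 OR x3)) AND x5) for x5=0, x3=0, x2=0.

Substituting: ((0 NAND (0 OR 0)) AND 0)
= 0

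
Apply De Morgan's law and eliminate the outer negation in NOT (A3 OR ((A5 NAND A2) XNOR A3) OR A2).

NOT A3 AND NOT ((A5 NAND A2) XNOR A3) AND NOT A2
De Morgan's: NOT(OR of terms) = AND of negations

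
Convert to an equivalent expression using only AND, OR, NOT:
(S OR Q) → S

NOT (S OR Q) OR S
(Implication elimination: A → B = NOT A OR B)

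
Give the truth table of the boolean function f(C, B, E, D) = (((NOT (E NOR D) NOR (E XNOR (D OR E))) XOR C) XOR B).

C | B | E | D | Output
----------------------
0 | 0 | 0 | 0 | 0
0 | 0 | 0 | 1 | 0
0 | 0 | 1 | 0 | 0
0 | 0 | 1 | 1 | 0
0 | 1 | 0 | 0 | 1
0 | 1 | 0 | 1 | 1
0 | 1 | 1 | 0 | 1
0 | 1 | 1 | 1 | 1
1 | 0 | 0 | 0 | 1
1 | 0 | 0 | 1 | 1
1 | 0 | 1 | 0 | 1
1 | 0 | 1 | 1 | 1
1 | 1 | 0 | 0 | 0
1 | 1 | 0 | 1 | 0
1 | 1 | 1 | 0 | 0
1 | 1 | 1 | 1 | 0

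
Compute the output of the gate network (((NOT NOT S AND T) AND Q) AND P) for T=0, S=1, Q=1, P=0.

Substituting: (((NOT NOT 1 AND 0) AND 1) AND 0)
= 0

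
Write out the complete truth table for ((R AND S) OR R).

S | R | Output
--------------
0 | 0 | 0
0 | 1 | 1
1 | 0 | 0
1 | 1 | 1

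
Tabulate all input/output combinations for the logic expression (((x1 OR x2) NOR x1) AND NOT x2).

x2 | x1 | Output
----------------
0 | 0 | 1
0 | 1 | 0
1 | 0 | 0
1 | 1 | 0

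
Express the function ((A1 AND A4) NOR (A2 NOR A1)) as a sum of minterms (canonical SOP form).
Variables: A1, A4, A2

Σm(1, 3, 4, 5) = (NOT A1 AND NOT A4 AND A2) OR (NOT A1 AND A4 AND A2) OR (A1 AND NOT A4 AND NOT A2) OR (A1 AND NOT A4 AND A2)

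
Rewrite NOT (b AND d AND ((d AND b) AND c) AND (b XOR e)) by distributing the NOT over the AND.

NOT b OR NOT d OR NOT ((d AND b) AND c) OR NOT (b XOR e)
De Morgan's: NOT(AND of terms) = OR of negations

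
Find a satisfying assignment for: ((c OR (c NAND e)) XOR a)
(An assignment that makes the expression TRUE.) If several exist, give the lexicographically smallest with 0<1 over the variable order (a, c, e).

a=0, c=0, e=0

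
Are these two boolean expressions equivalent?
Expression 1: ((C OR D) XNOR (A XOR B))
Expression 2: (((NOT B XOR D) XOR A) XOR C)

No. Counterexample: with D=1, A=0, C=1, B=0, Expression 1 = 0 but Expression 2 = 1.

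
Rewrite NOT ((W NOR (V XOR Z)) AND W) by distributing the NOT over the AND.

NOT (W NOR (V XOR Z)) OR NOT W
De Morgan's: NOT(AND of terms) = OR of negations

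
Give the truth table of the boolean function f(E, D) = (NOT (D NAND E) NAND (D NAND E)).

E | D | Output
--------------
0 | 0 | 1
0 | 1 | 1
1 | 0 | 1
1 | 1 | 1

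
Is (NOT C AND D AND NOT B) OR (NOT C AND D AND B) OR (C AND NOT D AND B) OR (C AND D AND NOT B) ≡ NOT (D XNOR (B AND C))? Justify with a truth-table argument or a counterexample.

Yes, they are equivalent — the two output columns agree on all 8 assignments:
C | D | B | Expression 1 | Expression 2
---------------------------------------
0 | 0 | 0 | 0 | 0
0 | 0 | 1 | 0 | 0
0 | 1 | 0 | 1 | 1
0 | 1 | 1 | 1 | 1
1 | 0 | 0 | 0 | 0
1 | 0 | 1 | 1 | 1
1 | 1 | 0 | 1 | 1
1 | 1 | 1 | 0 | 0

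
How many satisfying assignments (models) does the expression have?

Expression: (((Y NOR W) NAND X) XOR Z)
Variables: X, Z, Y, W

Satisfying assignments: (0,0,0,0), (0,0,0,1), (0,0,1,0), (0,0,1,1), (1,0,0,1), (1,0,1,0), (1,0,1,1), (1,1,0,0)
Count: 8 out of 16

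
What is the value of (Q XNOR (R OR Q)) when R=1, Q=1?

Substituting: (1 XNOR (1 OR 1))
= 1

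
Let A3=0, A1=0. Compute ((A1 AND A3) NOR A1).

Substituting: ((0 AND 0) NOR 0)
= 1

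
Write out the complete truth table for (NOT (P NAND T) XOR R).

R | T | P | Output
------------------
0 | 0 | 0 | 0
0 | 0 | 1 | 0
0 | 1 | 0 | 0
0 | 1 | 1 | 1
1 | 0 | 0 | 1
1 | 0 | 1 | 1
1 | 1 | 0 | 1
1 | 1 | 1 | 0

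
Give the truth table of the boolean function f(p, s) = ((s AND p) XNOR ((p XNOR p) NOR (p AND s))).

p | s | Output
--------------
0 | 0 | 1
0 | 1 | 1
1 | 0 | 1
1 | 1 | 0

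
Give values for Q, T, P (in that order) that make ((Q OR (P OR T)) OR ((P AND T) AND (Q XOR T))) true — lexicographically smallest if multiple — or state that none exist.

Q=0, T=0, P=1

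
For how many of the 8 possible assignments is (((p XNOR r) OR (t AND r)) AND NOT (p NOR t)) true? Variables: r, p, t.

Satisfying assignments: (0,0,1), (1,0,1), (1,1,0), (1,1,1)
Count: 4 out of 8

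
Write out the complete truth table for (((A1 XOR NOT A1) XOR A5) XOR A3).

A1 | A5 | A3 | Output
---------------------
0 | 0 | 0 | 1
0 | 0 | 1 | 0
0 | 1 | 0 | 0
0 | 1 | 1 | 1
1 | 0 | 0 | 1
1 | 0 | 1 | 0
1 | 1 | 0 | 0
1 | 1 | 1 | 1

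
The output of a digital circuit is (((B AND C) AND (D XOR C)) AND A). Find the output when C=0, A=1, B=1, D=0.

Substituting: (((1 AND 0) AND (0 XOR 0)) AND 1)
= 0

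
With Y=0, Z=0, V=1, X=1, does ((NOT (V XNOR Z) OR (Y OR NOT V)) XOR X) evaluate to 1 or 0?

Substituting: ((NOT (1 XNOR 0) OR (0 OR NOT 1)) XOR 1)
= 0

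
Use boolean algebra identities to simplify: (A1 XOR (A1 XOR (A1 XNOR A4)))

By XOR self-cancellation ((E XOR v) XOR v = E):
= (A1 XNOR A4)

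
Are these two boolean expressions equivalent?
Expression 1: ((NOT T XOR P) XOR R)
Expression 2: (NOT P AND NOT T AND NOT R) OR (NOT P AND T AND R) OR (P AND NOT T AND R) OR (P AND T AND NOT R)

Yes, they are equivalent — the two output columns agree on all 8 assignments:
P | T | R | Expression 1 | Expression 2
---------------------------------------
0 | 0 | 0 | 1 | 1
0 | 0 | 1 | 0 | 0
0 | 1 | 0 | 0 | 0
0 | 1 | 1 | 1 | 1
1 | 0 | 0 | 0 | 0
1 | 0 | 1 | 1 | 1
1 | 1 | 0 | 1 | 1
1 | 1 | 1 | 0 | 0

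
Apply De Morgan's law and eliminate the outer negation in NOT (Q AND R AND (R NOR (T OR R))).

NOT Q OR NOT R OR NOT (R NOR (T OR R))
De Morgan's: NOT(AND of terms) = OR of negations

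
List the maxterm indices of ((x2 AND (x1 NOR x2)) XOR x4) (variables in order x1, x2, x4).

ΠM(0, 2, 4, 6) = (x1 OR x2 OR x4) AND (x1 OR NOT x2 OR x4) AND (NOT x1 OR x2 OR x4) AND (NOT x1 OR NOT x2 OR x4)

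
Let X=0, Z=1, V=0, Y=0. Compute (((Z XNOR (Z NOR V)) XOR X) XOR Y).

Substituting: (((1 XNOR (1 NOR 0)) XOR 0) XOR 0)
= 0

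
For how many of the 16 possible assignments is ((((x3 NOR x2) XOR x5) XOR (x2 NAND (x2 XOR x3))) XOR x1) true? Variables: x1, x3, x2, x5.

Satisfying assignments: (0,0,0,1), (0,0,1,1), (0,1,0,0), (0,1,1,0), (1,0,0,0), (1,0,1,0), (1,1,0,1), (1,1,1,1)
Count: 8 out of 16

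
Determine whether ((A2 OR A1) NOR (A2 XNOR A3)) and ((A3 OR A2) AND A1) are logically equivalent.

No. Counterexample: with A3=0, A1=1, A2=1, Expression 1 = 0 but Expression 2 = 1.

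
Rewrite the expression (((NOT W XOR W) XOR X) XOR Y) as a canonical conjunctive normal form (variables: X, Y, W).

(X OR NOT Y OR W) AND (X OR NOT Y OR NOT W) AND (NOT X OR Y OR W) AND (NOT X OR Y OR NOT W)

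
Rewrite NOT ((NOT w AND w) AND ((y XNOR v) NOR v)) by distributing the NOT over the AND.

NOT (NOT w AND w) OR NOT ((y XNOR v) NOR v)
De Morgan's: NOT(AND of terms) = OR of negations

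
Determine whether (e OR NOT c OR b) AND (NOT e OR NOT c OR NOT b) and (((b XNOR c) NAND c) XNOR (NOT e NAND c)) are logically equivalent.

Yes, they are equivalent — the two output columns agree on all 8 assignments:
e | c | b | Expression 1 | Expression 2
---------------------------------------
0 | 0 | 0 | 1 | 1
0 | 0 | 1 | 1 | 1
0 | 1 | 0 | 0 | 0
0 | 1 | 1 | 1 | 1
1 | 0 | 0 | 1 | 1
1 | 0 | 1 | 1 | 1
1 | 1 | 0 | 1 | 1
1 | 1 | 1 | 0 | 0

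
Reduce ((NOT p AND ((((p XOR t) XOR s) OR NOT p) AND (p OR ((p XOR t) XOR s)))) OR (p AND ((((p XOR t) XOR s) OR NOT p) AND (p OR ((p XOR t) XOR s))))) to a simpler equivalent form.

By distribution ((E AND v) OR (E AND NOT v) = E) then distribution ((E OR v) AND (E OR NOT v) = E):
= ((p XOR t) XOR s)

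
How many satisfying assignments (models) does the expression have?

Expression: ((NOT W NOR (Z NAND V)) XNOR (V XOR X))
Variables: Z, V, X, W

Satisfying assignments: (0,0,0,0), (0,0,0,1), (0,1,1,0), (0,1,1,1), (1,0,0,0), (1,0,0,1), (1,1,0,1), (1,1,1,0)
Count: 8 out of 16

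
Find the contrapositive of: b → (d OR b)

Contrapositive: NOT (d OR b) → NOT b
Note: A statement and its contrapositive are logically equivalent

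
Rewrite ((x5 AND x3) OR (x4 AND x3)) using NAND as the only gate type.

((((x5 NAND x3) NAND (x5 NAND x3)) NAND ((x5 NAND x3) NAND (x5 NAND x3))) NAND (((x4 NAND x3) NAND (x4 NAND x3)) NAND ((x4 NAND x3) NAND (x4 NAND x3))))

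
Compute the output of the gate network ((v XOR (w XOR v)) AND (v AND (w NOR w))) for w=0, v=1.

Substituting: ((1 XOR (0 XOR 1)) AND (1 AND (0 NOR 0)))
= 0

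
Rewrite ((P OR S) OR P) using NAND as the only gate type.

((((P NAND P) NAND (S NAND S)) NAND ((P NAND P) NAND (S NAND S))) NAND (P NAND P))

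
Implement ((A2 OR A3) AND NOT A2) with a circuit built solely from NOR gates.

((((A2 NOR A3) NOR (A2 NOR A3)) NOR ((A2 NOR A3) NOR (A2 NOR A3))) NOR ((A2 NOR A2) NOR (A2 NOR A2)))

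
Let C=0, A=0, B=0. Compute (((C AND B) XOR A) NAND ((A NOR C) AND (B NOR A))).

Substituting: (((0 AND 0) XOR 0) NAND ((0 NOR 0) AND (0 NOR 0)))
= 1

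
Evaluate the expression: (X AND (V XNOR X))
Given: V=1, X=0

Substituting: (0 AND (1 XNOR 0))
= 0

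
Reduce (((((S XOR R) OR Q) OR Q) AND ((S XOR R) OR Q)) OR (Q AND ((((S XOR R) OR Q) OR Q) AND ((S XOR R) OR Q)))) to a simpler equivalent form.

By absorption (E OR (E AND v) = E) then absorption (E AND (E OR v) = E):
= ((S XOR R) OR Q)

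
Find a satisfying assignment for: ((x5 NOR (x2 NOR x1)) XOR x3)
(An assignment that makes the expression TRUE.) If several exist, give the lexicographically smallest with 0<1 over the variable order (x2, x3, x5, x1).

x2=0, x3=0, x5=0, x1=1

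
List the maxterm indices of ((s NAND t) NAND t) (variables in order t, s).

ΠM(2) = (NOT t OR s)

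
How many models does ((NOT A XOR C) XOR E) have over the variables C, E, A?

Satisfying assignments: (0,0,0), (0,1,1), (1,0,1), (1,1,0)
Count: 4 out of 8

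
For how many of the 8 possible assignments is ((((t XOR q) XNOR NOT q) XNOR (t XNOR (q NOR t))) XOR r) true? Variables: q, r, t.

Satisfying assignments: (0,0,0), (0,1,1), (1,1,0), (1,1,1)
Count: 4 out of 8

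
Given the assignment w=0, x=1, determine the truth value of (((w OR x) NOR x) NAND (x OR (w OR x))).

Substituting: (((0 OR 1) NOR 1) NAND (1 OR (0 OR 1)))
= 1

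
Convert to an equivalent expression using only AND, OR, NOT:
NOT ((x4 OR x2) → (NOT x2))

(x4 OR x2) AND x2
(Negated implication: NOT(A → B) = A AND NOT B)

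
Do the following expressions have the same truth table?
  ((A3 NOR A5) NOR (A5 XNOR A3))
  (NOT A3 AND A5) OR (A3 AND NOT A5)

Yes, they are equivalent — the two output columns agree on all 4 assignments:
A3 | A5 | Expression 1 | Expression 2
-------------------------------------
0 | 0 | 0 | 0
0 | 1 | 1 | 1
1 | 0 | 1 | 1
1 | 1 | 0 | 0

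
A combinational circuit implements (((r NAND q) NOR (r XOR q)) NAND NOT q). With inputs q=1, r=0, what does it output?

Substituting: (((0 NAND 1) NOR (0 XOR 1)) NAND NOT 1)
= 1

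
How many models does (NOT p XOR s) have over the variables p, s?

Satisfying assignments: (0,0), (1,1)
Count: 2 out of 4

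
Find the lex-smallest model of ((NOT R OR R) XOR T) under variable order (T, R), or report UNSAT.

T=0, R=0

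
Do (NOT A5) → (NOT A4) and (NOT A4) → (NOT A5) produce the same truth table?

No, Converse is not equivalent to original (counterexample: A5=0, A4=1)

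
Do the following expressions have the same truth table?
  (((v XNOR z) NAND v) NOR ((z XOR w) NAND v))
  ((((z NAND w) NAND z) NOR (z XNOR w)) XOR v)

No. Counterexample: with w=0, z=0, v=1, Expression 1 = 0 but Expression 2 = 1.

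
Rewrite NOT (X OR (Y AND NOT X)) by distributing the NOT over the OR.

NOT X AND NOT (Y AND NOT X)
De Morgan's: NOT(OR of terms) = AND of negations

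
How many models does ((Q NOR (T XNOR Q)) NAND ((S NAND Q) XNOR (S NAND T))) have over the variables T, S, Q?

Satisfying assignments: (0,0,0), (0,0,1), (0,1,0), (0,1,1), (1,0,1), (1,1,0), (1,1,1)
Count: 7 out of 8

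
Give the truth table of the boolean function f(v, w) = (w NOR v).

v | w | Output
--------------
0 | 0 | 1
0 | 1 | 0
1 | 0 | 0
1 | 1 | 0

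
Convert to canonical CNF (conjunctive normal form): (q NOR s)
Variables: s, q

(s OR NOT q) AND (NOT s OR q) AND (NOT s OR NOT q)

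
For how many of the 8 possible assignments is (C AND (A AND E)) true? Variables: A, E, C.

Satisfying assignments: (1,1,1)
Count: 1 out of 8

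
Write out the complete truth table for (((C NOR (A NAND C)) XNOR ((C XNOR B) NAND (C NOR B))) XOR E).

E | C | B | A | Output
----------------------
0 | 0 | 0 | 0 | 1
0 | 0 | 0 | 1 | 1
0 | 0 | 1 | 0 | 0
0 | 0 | 1 | 1 | 0
0 | 1 | 0 | 0 | 0
0 | 1 | 0 | 1 | 0
0 | 1 | 1 | 0 | 0
0 | 1 | 1 | 1 | 0
1 | 0 | 0 | 0 | 0
1 | 0 | 0 | 1 | 0
1 | 0 | 1 | 0 | 1
1 | 0 | 1 | 1 | 1
1 | 1 | 0 | 0 | 1
1 | 1 | 0 | 1 | 1
1 | 1 | 1 | 0 | 1
1 | 1 | 1 | 1 | 1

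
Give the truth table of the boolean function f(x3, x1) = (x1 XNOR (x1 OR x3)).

x3 | x1 | Output
----------------
0 | 0 | 1
0 | 1 | 1
1 | 0 | 0
1 | 1 | 1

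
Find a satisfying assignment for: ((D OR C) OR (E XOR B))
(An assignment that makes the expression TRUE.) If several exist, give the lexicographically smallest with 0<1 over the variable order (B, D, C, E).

B=0, D=0, C=0, E=1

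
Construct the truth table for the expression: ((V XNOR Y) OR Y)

V | Y | Output
--------------
0 | 0 | 1
0 | 1 | 1
1 | 0 | 0
1 | 1 | 1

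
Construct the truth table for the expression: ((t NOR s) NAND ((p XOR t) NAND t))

s | p | t | Output
------------------
0 | 0 | 0 | 0
0 | 0 | 1 | 1
0 | 1 | 0 | 0
0 | 1 | 1 | 1
1 | 0 | 0 | 1
1 | 0 | 1 | 1
1 | 1 | 0 | 1
1 | 1 | 1 | 1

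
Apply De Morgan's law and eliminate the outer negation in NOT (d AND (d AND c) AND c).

NOT d OR NOT (d AND c) OR NOT c
De Morgan's: NOT(AND of terms) = OR of negations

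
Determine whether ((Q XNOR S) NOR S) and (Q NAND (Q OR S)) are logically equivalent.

No. Counterexample: with S=0, Q=0, Expression 1 = 0 but Expression 2 = 1.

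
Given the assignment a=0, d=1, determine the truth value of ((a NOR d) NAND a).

Substituting: ((0 NOR 1) NAND 0)
= 1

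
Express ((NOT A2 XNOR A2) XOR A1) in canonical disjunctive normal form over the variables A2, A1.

(NOT A2 AND A1) OR (A2 AND A1)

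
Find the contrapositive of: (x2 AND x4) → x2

Contrapositive: NOT x2 → NOT (x2 AND x4)
Note: A statement and its contrapositive are logically equivalent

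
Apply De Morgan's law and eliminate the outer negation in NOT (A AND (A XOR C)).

NOT A OR NOT (A XOR C)
De Morgan's: NOT(AND of terms) = OR of negations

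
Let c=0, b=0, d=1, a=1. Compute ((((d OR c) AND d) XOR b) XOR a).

Substituting: ((((1 OR 0) AND 1) XOR 0) XOR 1)
= 0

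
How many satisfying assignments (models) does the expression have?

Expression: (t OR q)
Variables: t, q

Satisfying assignments: (0,1), (1,0), (1,1)
Count: 3 out of 4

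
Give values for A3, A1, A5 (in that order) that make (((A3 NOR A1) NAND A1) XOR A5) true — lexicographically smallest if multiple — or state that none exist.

A3=0, A1=0, A5=0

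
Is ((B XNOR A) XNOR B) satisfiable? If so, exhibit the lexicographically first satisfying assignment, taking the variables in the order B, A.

B=0, A=1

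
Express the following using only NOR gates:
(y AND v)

((y NOR y) NOR (v NOR v))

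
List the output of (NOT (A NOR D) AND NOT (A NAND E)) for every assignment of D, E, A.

D | E | A | Output
------------------
0 | 0 | 0 | 0
0 | 0 | 1 | 0
0 | 1 | 0 | 0
0 | 1 | 1 | 1
1 | 0 | 0 | 0
1 | 0 | 1 | 0
1 | 1 | 0 | 0
1 | 1 | 1 | 1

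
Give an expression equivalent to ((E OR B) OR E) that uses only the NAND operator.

((((E NAND E) NAND (B NAND B)) NAND ((E NAND E) NAND (B NAND B))) NAND (E NAND E))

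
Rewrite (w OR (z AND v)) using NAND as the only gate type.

((w NAND w) NAND (((z NAND v) NAND (z NAND v)) NAND ((z NAND v) NAND (z NAND v))))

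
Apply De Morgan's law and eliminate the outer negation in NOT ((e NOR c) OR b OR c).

NOT (e NOR c) AND NOT b AND NOT c
De Morgan's: NOT(OR of terms) = AND of negations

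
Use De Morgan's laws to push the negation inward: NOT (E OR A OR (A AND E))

NOT E AND NOT A AND NOT (A AND E)
De Morgan's: NOT(OR of terms) = AND of negations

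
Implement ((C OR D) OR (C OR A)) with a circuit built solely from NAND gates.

((((C NAND C) NAND (D NAND D)) NAND ((C NAND C) NAND (D NAND D))) NAND (((C NAND C) NAND (A NAND A)) NAND ((C NAND C) NAND (A NAND A))))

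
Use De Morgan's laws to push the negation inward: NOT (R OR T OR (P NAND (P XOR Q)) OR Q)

NOT R AND NOT T AND NOT (P NAND (P XOR Q)) AND NOT Q
De Morgan's: NOT(OR of terms) = AND of negations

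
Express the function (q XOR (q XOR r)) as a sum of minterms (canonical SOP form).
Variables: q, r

Σm(1, 3) = (NOT q AND r) OR (q AND r)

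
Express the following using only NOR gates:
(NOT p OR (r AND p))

(((p NOR p) NOR ((r NOR r) NOR (p NOR p))) NOR ((p NOR p) NOR ((r NOR r) NOR (p NOR p))))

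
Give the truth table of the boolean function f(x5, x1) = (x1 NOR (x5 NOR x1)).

x5 | x1 | Output
----------------
0 | 0 | 0
0 | 1 | 0
1 | 0 | 1
1 | 1 | 0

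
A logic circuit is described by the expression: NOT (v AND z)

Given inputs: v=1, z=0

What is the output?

Substituting: NOT (1 AND 0)
= 1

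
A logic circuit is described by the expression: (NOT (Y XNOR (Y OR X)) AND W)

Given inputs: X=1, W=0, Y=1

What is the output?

Substituting: (NOT (1 XNOR (1 OR 1)) AND 0)
= 0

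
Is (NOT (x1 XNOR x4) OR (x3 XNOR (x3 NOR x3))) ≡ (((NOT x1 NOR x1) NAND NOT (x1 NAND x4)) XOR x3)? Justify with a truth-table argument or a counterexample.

No. Counterexample: with x4=0, x1=0, x3=0, Expression 1 = 0 but Expression 2 = 1.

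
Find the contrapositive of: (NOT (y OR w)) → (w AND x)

Contrapositive: NOT (w AND x) → (y OR w)
Note: A statement and its contrapositive are logically equivalent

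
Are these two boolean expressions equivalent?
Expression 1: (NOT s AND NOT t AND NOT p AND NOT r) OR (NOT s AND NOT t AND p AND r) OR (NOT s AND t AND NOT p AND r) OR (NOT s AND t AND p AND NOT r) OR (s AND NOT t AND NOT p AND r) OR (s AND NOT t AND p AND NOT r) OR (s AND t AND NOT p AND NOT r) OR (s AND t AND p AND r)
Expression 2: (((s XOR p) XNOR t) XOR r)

Yes, they are equivalent — the two output columns agree on all 16 assignments:
s | t | p | r | Expression 1 | Expression 2
-------------------------------------------
0 | 0 | 0 | 0 | 1 | 1
0 | 0 | 0 | 1 | 0 | 0
0 | 0 | 1 | 0 | 0 | 0
0 | 0 | 1 | 1 | 1 | 1
0 | 1 | 0 | 0 | 0 | 0
0 | 1 | 0 | 1 | 1 | 1
0 | 1 | 1 | 0 | 1 | 1
0 | 1 | 1 | 1 | 0 | 0
1 | 0 | 0 | 0 | 0 | 0
1 | 0 | 0 | 1 | 1 | 1
1 | 0 | 1 | 0 | 1 | 1
1 | 0 | 1 | 1 | 0 | 0
1 | 1 | 0 | 0 | 1 | 1
1 | 1 | 0 | 1 | 0 | 0
1 | 1 | 1 | 0 | 0 | 0
1 | 1 | 1 | 1 | 1 | 1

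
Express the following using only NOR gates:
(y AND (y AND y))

((y NOR y) NOR (((y NOR y) NOR (y NOR y)) NOR ((y NOR y) NOR (y NOR y))))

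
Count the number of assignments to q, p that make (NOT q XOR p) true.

Satisfying assignments: (0,0), (1,1)
Count: 2 out of 4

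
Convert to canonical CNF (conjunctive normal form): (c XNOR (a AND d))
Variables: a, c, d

(a OR NOT c OR d) AND (a OR NOT c OR NOT d) AND (NOT a OR c OR NOT d) AND (NOT a OR NOT c OR d)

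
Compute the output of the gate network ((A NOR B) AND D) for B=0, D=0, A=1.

Substituting: ((1 NOR 0) AND 0)
= 0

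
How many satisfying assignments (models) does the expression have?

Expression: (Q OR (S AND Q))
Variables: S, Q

Satisfying assignments: (0,1), (1,1)
Count: 2 out of 4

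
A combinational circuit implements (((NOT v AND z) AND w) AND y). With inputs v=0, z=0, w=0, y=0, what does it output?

Substituting: (((NOT 0 AND 0) AND 0) AND 0)
= 0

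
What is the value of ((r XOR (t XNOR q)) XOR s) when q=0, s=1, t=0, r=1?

Substituting: ((1 XOR (0 XNOR 0)) XOR 1)
= 1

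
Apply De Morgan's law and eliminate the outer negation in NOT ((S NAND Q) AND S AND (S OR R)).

NOT (S NAND Q) OR NOT S OR NOT (S OR R)
De Morgan's: NOT(AND of terms) = OR of negations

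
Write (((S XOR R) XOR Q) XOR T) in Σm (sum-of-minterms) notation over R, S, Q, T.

Σm(1, 2, 4, 7, 8, 11, 13, 14) = (NOT R AND NOT S AND NOT Q AND T) OR (NOT R AND NOT S AND Q AND NOT T) OR (NOT R AND S AND NOT Q AND NOT T) OR (NOT R AND S AND Q AND T) OR (R AND NOT S AND NOT Q AND NOT T) OR (R AND NOT S AND Q AND T) OR (R AND S AND NOT Q AND T) OR (R AND S AND Q AND NOT T)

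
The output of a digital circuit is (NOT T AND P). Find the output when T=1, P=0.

Substituting: (NOT 1 AND 0)
= 0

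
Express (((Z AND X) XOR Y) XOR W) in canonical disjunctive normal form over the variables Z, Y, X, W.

(NOT Z AND NOT Y AND NOT X AND W) OR (NOT Z AND NOT Y AND X AND W) OR (NOT Z AND Y AND NOT X AND NOT W) OR (NOT Z AND Y AND X AND NOT W) OR (Z AND NOT Y AND NOT X AND W) OR (Z AND NOT Y AND X AND NOT W) OR (Z AND Y AND NOT X AND NOT W) OR (Z AND Y AND X AND W)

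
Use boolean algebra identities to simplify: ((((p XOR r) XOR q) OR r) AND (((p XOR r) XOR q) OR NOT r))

By distribution ((E OR v) AND (E OR NOT v) = E):
= ((p XOR r) XOR q)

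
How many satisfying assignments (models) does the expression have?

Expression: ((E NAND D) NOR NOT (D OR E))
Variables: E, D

Satisfying assignments: (1,1)
Count: 1 out of 4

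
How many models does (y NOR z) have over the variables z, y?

Satisfying assignments: (0,0)
Count: 1 out of 4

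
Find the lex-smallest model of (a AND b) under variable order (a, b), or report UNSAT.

a=1, b=1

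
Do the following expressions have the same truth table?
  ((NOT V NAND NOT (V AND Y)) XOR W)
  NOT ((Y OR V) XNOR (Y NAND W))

No. Counterexample: with V=0, Y=0, W=0, Expression 1 = 0 but Expression 2 = 1.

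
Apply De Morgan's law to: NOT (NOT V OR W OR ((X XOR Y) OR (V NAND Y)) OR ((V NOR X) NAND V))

V AND NOT W AND NOT ((X XOR Y) OR (V NAND Y)) AND NOT ((V NOR X) NAND V)
De Morgan's: NOT(OR of terms) = AND of negations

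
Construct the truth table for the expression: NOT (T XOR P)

P | T | Output
--------------
0 | 0 | 1
0 | 1 | 0
1 | 0 | 0
1 | 1 | 1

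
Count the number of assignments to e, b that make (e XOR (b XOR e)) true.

Satisfying assignments: (0,1), (1,1)
Count: 2 out of 4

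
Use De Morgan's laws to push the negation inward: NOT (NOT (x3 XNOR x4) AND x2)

(x3 XNOR x4) OR NOT x2
De Morgan's: NOT(AND of terms) = OR of negations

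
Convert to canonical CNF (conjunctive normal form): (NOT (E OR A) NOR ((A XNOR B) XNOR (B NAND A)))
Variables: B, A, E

(B OR A OR E) AND (B OR A OR NOT E) AND (NOT B OR A OR E)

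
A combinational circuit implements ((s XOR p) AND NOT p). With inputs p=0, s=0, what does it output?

Substituting: ((0 XOR 0) AND NOT 0)
= 0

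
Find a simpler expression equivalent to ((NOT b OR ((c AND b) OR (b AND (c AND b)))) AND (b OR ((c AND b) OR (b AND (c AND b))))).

By distribution ((E OR v) AND (E OR NOT v) = E) then absorption (E OR (E AND v) = E):
= (c AND b)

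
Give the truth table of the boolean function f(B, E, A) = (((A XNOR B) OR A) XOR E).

B | E | A | Output
------------------
0 | 0 | 0 | 1
0 | 0 | 1 | 1
0 | 1 | 0 | 0
0 | 1 | 1 | 0
1 | 0 | 0 | 0
1 | 0 | 1 | 1
1 | 1 | 0 | 1
1 | 1 | 1 | 0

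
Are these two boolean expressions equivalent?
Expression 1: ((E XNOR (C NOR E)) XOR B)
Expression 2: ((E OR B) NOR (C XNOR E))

No. Counterexample: with C=0, E=0, B=1, Expression 1 = 1 but Expression 2 = 0.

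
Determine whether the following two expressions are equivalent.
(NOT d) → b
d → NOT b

No, Inverse is not equivalent to original (counterexample: b=0, d=0)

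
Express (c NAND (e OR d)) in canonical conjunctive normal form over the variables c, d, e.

(NOT c OR d OR NOT e) AND (NOT c OR NOT d OR e) AND (NOT c OR NOT d OR NOT e)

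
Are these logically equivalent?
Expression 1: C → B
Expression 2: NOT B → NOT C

Yes, Contrapositive is always equivalent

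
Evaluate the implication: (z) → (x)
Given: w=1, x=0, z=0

Antecedent (z) = 0; consequent (x) = 0.
0 → 0 = 1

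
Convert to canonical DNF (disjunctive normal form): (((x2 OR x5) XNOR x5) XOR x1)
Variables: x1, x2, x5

(NOT x1 AND NOT x2 AND NOT x5) OR (NOT x1 AND NOT x2 AND x5) OR (NOT x1 AND x2 AND x5) OR (x1 AND x2 AND NOT x5)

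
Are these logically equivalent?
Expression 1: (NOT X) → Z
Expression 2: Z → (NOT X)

No, Converse is not equivalent to original (counterexample: X=0, Z=0)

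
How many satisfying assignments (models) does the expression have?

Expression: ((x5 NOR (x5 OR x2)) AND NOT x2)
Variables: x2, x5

Satisfying assignments: (0,0)
Count: 1 out of 4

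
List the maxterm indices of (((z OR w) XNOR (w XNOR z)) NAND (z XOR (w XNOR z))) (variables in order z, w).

ΠM() = TRUE (no maxterms)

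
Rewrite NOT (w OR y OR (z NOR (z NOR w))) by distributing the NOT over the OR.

NOT w AND NOT y AND NOT (z NOR (z NOR w))
De Morgan's: NOT(OR of terms) = AND of negations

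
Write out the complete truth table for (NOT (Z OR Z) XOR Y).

Z | Y | Output
--------------
0 | 0 | 1
0 | 1 | 0
1 | 0 | 0
1 | 1 | 1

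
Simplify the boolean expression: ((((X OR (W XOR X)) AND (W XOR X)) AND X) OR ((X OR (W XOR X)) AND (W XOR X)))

By absorption (E OR (E AND v) = E) then absorption (E AND (E OR v) = E):
= (W XOR X)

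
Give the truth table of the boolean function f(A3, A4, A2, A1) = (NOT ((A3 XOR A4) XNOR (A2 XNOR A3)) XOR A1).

A3 | A4 | A2 | A1 | Output
--------------------------
0 | 0 | 0 | 0 | 1
0 | 0 | 0 | 1 | 0
0 | 0 | 1 | 0 | 0
0 | 0 | 1 | 1 | 1
0 | 1 | 0 | 0 | 0
0 | 1 | 0 | 1 | 1
0 | 1 | 1 | 0 | 1
0 | 1 | 1 | 1 | 0
1 | 0 | 0 | 0 | 1
1 | 0 | 0 | 1 | 0
1 | 0 | 1 | 0 | 0
1 | 0 | 1 | 1 | 1
1 | 1 | 0 | 0 | 0
1 | 1 | 0 | 1 | 1
1 | 1 | 1 | 0 | 1
1 | 1 | 1 | 1 | 0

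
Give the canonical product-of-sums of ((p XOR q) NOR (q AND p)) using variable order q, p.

ΠM(1, 2, 3) = (q OR NOT p) AND (NOT q OR p) AND (NOT q OR NOT p)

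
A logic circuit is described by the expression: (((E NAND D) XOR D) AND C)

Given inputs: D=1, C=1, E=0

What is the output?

Substituting: (((0 NAND 1) XOR 1) AND 1)
= 0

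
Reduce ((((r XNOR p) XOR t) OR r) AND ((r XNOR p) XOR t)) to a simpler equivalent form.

By absorption (E AND (E OR v) = E):
= ((r XNOR p) XOR t)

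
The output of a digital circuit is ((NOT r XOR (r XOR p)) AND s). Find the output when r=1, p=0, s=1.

Substituting: ((NOT 1 XOR (1 XOR 0)) AND 1)
= 1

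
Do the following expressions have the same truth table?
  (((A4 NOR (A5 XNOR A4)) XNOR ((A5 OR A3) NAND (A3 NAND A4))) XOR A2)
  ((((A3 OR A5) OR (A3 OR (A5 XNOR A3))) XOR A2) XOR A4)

No. Counterexample: with A5=0, A2=0, A4=0, A3=0, Expression 1 = 0 but Expression 2 = 1.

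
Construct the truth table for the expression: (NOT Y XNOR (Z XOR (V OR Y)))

Z | Y | V | Output
------------------
0 | 0 | 0 | 0
0 | 0 | 1 | 1
0 | 1 | 0 | 0
0 | 1 | 1 | 0
1 | 0 | 0 | 1
1 | 0 | 1 | 0
1 | 1 | 0 | 1
1 | 1 | 1 | 1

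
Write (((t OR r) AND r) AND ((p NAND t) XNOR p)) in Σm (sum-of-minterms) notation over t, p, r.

Σm(3) = (NOT t AND p AND r)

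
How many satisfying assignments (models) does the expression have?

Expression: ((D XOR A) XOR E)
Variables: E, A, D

Satisfying assignments: (0,0,1), (0,1,0), (1,0,0), (1,1,1)
Count: 4 out of 8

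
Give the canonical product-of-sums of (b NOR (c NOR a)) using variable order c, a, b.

ΠM(0, 1, 3, 5, 7) = (c OR a OR b) AND (c OR a OR NOT b) AND (c OR NOT a OR NOT b) AND (NOT c OR a OR NOT b) AND (NOT c OR NOT a OR NOT b)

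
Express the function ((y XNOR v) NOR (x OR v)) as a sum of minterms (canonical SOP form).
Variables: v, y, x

Σm(2) = (NOT v AND y AND NOT x)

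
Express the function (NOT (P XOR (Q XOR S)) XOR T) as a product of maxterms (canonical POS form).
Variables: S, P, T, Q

ΠM(1, 2, 4, 7, 8, 11, 13, 14) = (S OR P OR T OR NOT Q) AND (S OR P OR NOT T OR Q) AND (S OR NOT P OR T OR Q) AND (S OR NOT P OR NOT T OR NOT Q) AND (NOT S OR P OR T OR Q) AND (NOT S OR P OR NOT T OR NOT Q) AND (NOT S OR NOT P OR T OR NOT Q) AND (NOT S OR NOT P OR NOT T OR Q)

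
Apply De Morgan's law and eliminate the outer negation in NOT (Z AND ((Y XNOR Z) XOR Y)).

NOT Z OR NOT ((Y XNOR Z) XOR Y)
De Morgan's: NOT(AND of terms) = OR of negations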